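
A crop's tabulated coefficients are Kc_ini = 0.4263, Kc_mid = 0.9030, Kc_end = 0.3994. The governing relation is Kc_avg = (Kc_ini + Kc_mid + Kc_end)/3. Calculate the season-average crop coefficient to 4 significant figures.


Kc_avg = (0.4263 + 0.9030 + 0.3994)/3 = 0.5762
Therefore the season-average crop coefficient = 0.5762.


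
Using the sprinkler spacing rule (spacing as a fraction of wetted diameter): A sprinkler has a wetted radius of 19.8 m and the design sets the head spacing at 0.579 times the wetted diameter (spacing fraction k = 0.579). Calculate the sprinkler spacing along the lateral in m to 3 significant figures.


Approach: apply the sprinkler spacing rule (spacing as a fraction of wetted diameter), S = k*(2*R).
S = 0.579 * (2 * 19.8) = 22.9 m
Therefore the sprinkler spacing along the lateral = 22.9 m.


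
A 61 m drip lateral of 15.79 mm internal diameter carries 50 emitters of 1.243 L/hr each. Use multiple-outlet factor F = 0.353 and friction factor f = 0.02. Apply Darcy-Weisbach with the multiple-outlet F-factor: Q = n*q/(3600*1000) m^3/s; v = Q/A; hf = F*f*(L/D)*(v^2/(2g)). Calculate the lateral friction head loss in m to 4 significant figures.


Q = 50*1.243/(3600*1000) = 1.72639e-05 m^3/s
A = pi*(15.79e-3/2)^2 = 1.95819e-04 m^2, so v = Q/A = 0.0881626 m/s
hf = 0.353*0.02*(61/0.01579)*(0.0881626^2/(2*9.81)) = 0.01080 m
Therefore the lateral friction head loss = 0.01080 m.


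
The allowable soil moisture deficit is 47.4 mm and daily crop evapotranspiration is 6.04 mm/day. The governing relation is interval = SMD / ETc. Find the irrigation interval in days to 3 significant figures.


interval = 47.4 / 6.04 = 7.85 days
Therefore the irrigation interval = 7.85 days.


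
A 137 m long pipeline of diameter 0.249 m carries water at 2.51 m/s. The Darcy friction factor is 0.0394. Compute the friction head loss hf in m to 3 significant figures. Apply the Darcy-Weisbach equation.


Approach: apply the Darcy-Weisbach equation, hf = f*(L/D)*(v^2/(2g)).
hf = 0.0394 * (137/0.249) * (2.51^2 / (2*9.81))
hf = 6.96 m
Therefore the friction head loss hf = 6.96 m.


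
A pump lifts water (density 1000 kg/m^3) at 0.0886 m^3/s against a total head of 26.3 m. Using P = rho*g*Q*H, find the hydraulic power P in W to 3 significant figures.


P = 1000 * 9.81 * 0.0886 * 26.3 = 22900 W
Therefore the hydraulic power P = 22900 W.


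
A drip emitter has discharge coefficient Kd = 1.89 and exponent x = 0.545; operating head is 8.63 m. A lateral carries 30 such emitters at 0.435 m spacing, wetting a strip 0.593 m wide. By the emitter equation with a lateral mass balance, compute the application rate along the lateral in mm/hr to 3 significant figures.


Approach: apply the emitter equation with a lateral mass balance, q = Kd*h^x; Q = n*q; rate = Q/(n*spacing*width).
Step 1 — single emitter flow (q = Kd*h^x):
  q = 1.89 * 8.63^0.545 = 6.1177 L/hr
Step 2 — total lateral flow: Q = 30 * 6.1177 = 183.53 L/hr
Step 3 — wetted area: A = 30 * 0.435 * 0.593 = 7.7386 m^2
Step 4 — application rate: Q/A = 183.53/7.7386 = 23.7 mm/hr
Therefore the application rate along the lateral = 23.7 mm/hr.


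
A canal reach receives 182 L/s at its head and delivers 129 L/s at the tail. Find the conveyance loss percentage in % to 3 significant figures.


Approach: apply the conveyance loss ratio, loss% = ((Q_head - Q_tail)/Q_head)*100.
loss = ((182 - 129)/182)*100 = 29.1 %
Therefore the conveyance loss percentage = 29.1 %.


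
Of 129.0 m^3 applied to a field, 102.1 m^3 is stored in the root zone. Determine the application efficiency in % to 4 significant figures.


Approach: apply the application efficiency ratio, Ea = (stored/applied)*100.
Ea = (102.1/129.0)*100 = 79.15 %
Therefore the application efficiency = 79.15 %.


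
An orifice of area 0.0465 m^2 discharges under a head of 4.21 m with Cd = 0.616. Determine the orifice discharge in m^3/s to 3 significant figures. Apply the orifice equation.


Approach: apply the orifice equation, Q = Cd*A*sqrt(2*g*h).
Q = 0.616 * 0.0465 * sqrt(2*9.81*4.21) = 0.260 m^3/s
Therefore the orifice discharge = 0.260 m^3/s.


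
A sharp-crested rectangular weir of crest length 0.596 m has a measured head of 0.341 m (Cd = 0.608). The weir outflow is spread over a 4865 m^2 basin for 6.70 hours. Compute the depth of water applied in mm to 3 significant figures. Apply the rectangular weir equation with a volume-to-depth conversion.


Approach: apply the rectangular weir equation with a volume-to-depth conversion, Q = (2/3)*Cd*L*sqrt(2g)*H^1.5; d = Q*t/A * 1000.
Step 1 — weir discharge:
  Q = (2/3)*0.608*0.596*sqrt(2*9.81)*0.341^1.5 = 0.21308 m^3/s
Step 2 — volume: V = 0.21308 * 6.70*3600 = 5139.5 m^3
Step 3 — depth: d = V/A * 1000 = 5139.5/4865 * 1000 = 1060 mm
Therefore the depth of water applied = 1060 mm.


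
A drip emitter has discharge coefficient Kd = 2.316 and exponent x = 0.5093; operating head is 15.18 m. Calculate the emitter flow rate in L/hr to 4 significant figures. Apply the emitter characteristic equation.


Approach: apply the emitter characteristic equation, q = Kd * h^x.
q = 2.316 * 15.18^0.5093 = 9.255 L/hr
Therefore the emitter flow rate = 9.255 L/hr.


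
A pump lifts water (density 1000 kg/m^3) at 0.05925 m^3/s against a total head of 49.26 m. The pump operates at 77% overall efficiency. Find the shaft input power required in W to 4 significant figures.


Approach: apply hydraulic power then efficiency conversion, P = rho*g*Q*H; P_in = P/eta.
Step 1 — hydraulic power (P = rho*g*Q*H):
  P = 1000 * 9.81 * 0.05925 * 49.26 = 28632.0 W
Step 2 — input power: P_in = P/eta = 28632.0 / 0.77 = 37180 W
Therefore the shaft input power required = 37180 W.


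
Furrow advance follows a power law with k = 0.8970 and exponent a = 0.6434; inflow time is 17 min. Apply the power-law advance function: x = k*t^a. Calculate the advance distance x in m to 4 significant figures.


x = 0.8970 * 17^0.6434 = 5.552 m
Therefore the advance distance x = 5.552 m.


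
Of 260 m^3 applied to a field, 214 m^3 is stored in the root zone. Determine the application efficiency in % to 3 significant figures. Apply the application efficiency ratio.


Approach: apply the application efficiency ratio, Ea = (stored/applied)*100.
Ea = (214/260)*100 = 82.3 %
Therefore the application efficiency = 82.3 %.


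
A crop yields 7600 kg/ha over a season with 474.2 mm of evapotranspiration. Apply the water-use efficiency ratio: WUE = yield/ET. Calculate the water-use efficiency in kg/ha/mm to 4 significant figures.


WUE = 7600 / 474.2 = 16.03 kg/ha/mm
Therefore the water-use efficiency = 16.03 kg/ha/mm.


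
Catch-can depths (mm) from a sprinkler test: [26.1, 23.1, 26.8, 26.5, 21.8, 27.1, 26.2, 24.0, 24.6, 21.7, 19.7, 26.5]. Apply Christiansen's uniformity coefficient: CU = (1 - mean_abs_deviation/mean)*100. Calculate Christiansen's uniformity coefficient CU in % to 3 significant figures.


mean = 24.508 mm
mean |d_i - mean| = 2.0403 mm
CU = (1 - 2.0403/24.508)*100 = 91.7 %
Therefore Christiansen's uniformity coefficient CU = 91.7 %.


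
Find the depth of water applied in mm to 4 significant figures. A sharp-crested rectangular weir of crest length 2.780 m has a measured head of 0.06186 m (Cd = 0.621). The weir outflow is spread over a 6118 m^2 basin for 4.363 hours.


Approach: apply the rectangular weir equation with a volume-to-depth conversion, Q = (2/3)*Cd*L*sqrt(2g)*H^1.5; d = Q*t/A * 1000.
Step 1 — weir discharge:
  Q = (2/3)*0.621*2.780*sqrt(2*9.81)*0.06186^1.5 = 0.0784349 m^3/s
Step 2 — volume: V = 0.0784349 * 4.363*3600 = 1231.96 m^3
Step 3 — depth: d = V/A * 1000 = 1231.96/6118 * 1000 = 201.4 mm
Therefore the depth of water applied = 201.4 mm.


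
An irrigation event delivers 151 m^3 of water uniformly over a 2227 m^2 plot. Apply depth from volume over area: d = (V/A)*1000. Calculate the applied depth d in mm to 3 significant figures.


d = (151 / 2227) * 1000 = 67.8 mm
Therefore the applied depth d = 67.8 mm.


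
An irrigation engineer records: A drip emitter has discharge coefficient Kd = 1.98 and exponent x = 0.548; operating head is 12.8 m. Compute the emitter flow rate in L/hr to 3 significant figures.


Approach: apply the emitter characteristic equation, q = Kd * h^x.
q = 1.98 * 12.8^0.548 = 8.01 L/hr
Therefore the emitter flow rate = 8.01 L/hr.


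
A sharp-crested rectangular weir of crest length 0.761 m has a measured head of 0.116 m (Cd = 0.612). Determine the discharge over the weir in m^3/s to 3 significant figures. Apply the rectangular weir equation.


Approach: apply the rectangular weir equation, Q = (2/3)*Cd*L*sqrt(2g)*H^1.5.
Q = (2/3)*0.612*0.761*sqrt(2*9.81)*0.116^1.5 = 0.0543 m^3/s
Therefore the discharge over the weir = 0.0543 m^3/s.


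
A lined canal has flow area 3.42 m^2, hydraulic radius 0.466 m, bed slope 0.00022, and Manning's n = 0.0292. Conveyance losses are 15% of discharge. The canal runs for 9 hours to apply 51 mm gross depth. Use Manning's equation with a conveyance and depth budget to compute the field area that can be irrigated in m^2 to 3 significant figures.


Approach: apply Manning's equation with a conveyance and depth budget, Q = (1/n)*A*R^(2/3)*S^(1/2); Q_field = Q*(1-loss); Area = Q_field*t/(d/1000).
Step 1 — canal discharge (Manning's equation):
  Q = (1/0.0292) * 3.42 * 0.466^(2/3) * 0.00022^(1/2) = 1.0442 m^3/s
Step 2 — delivered flow: Q_field = 1.0442*(1 - 15/100) = 0.88756 m^3/s
Step 3 — volume delivered: V = 0.88756 * 9*3600 = 28757 m^3
Step 4 — area served: A = V / (depth/1000) = 28757 / 0.051 = 564000 m^2
Therefore the field area that can be irrigated = 564000 m^2.


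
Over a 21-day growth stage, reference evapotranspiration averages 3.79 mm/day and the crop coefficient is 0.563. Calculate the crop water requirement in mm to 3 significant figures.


Approach: apply the crop water requirement relation, CWR = ET0 * Kc * days.
CWR = 3.79 * 0.563 * 21 = 44.8 mm
Therefore the crop water requirement = 44.8 mm.


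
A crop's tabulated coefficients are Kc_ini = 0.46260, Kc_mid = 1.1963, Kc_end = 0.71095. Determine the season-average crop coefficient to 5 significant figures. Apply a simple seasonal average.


Approach: apply a simple seasonal average, Kc_avg = (Kc_ini + Kc_mid + Kc_end)/3.
Kc_avg = (0.46260 + 1.1963 + 0.71095)/3 = 0.78995
Therefore the season-average crop coefficient = 0.78995.


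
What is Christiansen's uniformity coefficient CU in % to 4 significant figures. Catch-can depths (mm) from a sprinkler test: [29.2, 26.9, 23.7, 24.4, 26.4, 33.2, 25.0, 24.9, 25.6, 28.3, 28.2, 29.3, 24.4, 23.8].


Approach: apply Christiansen's uniformity coefficient, CU = (1 - mean_abs_deviation/mean)*100.
mean = 26.6643 mm
mean |d_i - mean| = 2.15918 mm
CU = (1 - 2.15918/26.6643)*100 = 91.90 %
Therefore Christiansen's uniformity coefficient CU = 91.90 %.


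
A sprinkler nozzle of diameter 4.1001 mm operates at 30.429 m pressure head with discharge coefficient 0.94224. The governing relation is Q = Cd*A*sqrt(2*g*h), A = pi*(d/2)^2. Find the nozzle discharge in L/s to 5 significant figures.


A = pi*(4.1001e-3/2)^2 = 1.320319e-05 m^2
Q = 0.94224 * 1.320319e-05 * sqrt(2*9.81*30.429) * 1000 = 0.30397 L/s
Therefore the nozzle discharge = 0.30397 L/s.


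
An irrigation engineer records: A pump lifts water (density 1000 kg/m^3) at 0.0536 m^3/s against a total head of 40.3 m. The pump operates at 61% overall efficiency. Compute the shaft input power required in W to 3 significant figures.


Approach: apply hydraulic power then efficiency conversion, P = rho*g*Q*H; P_in = P/eta.
Step 1 — hydraulic power (P = rho*g*Q*H):
  P = 1000 * 9.81 * 0.0536 * 40.3 = 21190 W
Step 2 — input power: P_in = P/eta = 21190 / 0.61 = 34700 W
Therefore the shaft input power required = 34700 W.


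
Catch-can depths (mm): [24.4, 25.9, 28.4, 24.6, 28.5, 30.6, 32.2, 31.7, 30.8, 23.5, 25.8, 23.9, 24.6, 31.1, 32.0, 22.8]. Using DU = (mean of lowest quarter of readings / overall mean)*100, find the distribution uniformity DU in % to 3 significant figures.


sorted lowest 4 of 16: [22.8, 23.5, 23.9, 24.4] -> mean = 23.650 mm
overall mean = 27.550 mm
DU = (23.650/27.550)*100 = 85.8 %
Therefore the distribution uniformity DU = 85.8 %.


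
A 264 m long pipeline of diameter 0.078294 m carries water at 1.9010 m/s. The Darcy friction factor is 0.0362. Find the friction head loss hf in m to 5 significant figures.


Approach: apply the Darcy-Weisbach equation, hf = f*(L/D)*(v^2/(2g)).
hf = 0.0362 * (264/0.078294) * (1.9010^2 / (2*9.81))
hf = 22.483 m
Therefore the friction head loss hf = 22.483 m.


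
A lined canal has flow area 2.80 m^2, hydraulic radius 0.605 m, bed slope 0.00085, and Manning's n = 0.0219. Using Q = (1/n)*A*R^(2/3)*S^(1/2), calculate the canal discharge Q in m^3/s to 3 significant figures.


Q = (1/0.0219) * 2.80 * 0.605^(2/3) * 0.00085^(1/2) = 2.67 m^3/s
Therefore the canal discharge Q = 2.67 m^3/s.


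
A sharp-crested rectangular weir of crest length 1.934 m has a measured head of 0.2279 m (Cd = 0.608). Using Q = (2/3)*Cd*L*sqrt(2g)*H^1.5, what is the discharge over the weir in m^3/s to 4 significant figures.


Q = (2/3)*0.608*1.934*sqrt(2*9.81)*0.2279^1.5 = 0.3778 m^3/s
Therefore the discharge over the weir = 0.3778 m^3/s.


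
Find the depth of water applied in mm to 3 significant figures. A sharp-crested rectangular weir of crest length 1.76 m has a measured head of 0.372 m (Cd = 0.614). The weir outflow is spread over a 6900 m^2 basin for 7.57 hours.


Approach: apply the rectangular weir equation with a volume-to-depth conversion, Q = (2/3)*Cd*L*sqrt(2g)*H^1.5; d = Q*t/A * 1000.
Step 1 — weir discharge:
  Q = (2/3)*0.614*1.76*sqrt(2*9.81)*0.372^1.5 = 0.72403 m^3/s
Step 2 — volume: V = 0.72403 * 7.57*3600 = 19731 m^3
Step 3 — depth: d = V/A * 1000 = 19731/6900 * 1000 = 2860 mm
Therefore the depth of water applied = 2860 mm.


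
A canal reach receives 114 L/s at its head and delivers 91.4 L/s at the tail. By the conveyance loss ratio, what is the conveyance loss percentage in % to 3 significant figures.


Approach: apply the conveyance loss ratio, loss% = ((Q_head - Q_tail)/Q_head)*100.
loss = ((114 - 91.4)/114)*100 = 19.8 %
Therefore the conveyance loss percentage = 19.8 %.


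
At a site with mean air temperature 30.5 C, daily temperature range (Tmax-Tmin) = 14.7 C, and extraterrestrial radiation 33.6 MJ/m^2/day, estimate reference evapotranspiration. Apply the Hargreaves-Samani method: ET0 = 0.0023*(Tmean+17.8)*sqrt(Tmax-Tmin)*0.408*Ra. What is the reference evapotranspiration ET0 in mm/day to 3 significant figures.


ET0 = 0.0023*(30.5+17.8)*sqrt(14.7)*0.408*33.6 = 5.84 mm/day
Therefore the reference evapotranspiration ET0 = 5.84 mm/day.


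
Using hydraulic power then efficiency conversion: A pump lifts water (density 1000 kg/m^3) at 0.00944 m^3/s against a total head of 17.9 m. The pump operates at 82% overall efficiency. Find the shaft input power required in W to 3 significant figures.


Approach: apply hydraulic power then efficiency conversion, P = rho*g*Q*H; P_in = P/eta.
Step 1 — hydraulic power (P = rho*g*Q*H):
  P = 1000 * 9.81 * 0.00944 * 17.9 = 1657.7 W
Step 2 — input power: P_in = P/eta = 1657.7 / 0.82 = 2020 W
Therefore the shaft input power required = 2020 W.


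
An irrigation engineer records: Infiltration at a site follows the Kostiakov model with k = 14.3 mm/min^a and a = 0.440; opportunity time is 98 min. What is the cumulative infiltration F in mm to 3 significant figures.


Approach: apply the Kostiakov infiltration equation, F = k*t^a.
F = 14.3 * 98^0.440 = 108 mm
Therefore the cumulative infiltration F = 108 mm.


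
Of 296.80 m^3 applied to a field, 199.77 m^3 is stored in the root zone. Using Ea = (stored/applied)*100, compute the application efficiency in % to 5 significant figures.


Ea = (199.77/296.80)*100 = 67.308 %
Therefore the application efficiency = 67.308 %.


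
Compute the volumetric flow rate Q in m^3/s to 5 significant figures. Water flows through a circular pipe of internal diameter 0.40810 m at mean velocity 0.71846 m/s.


Approach: apply the continuity equation for pipe flow, Q = A * v with A = pi*(D/2)^2.
A = pi*(0.40810/2)^2 = 0.1308046 m^2
Q = 0.1308046 * 0.71846 = 0.093978 m^3/s
Therefore the volumetric flow rate Q = 0.093978 m^3/s.


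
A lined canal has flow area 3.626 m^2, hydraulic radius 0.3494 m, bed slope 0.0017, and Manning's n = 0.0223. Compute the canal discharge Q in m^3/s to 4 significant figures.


Approach: apply Manning's equation, Q = (1/n)*A*R^(2/3)*S^(1/2).
Q = (1/0.0223) * 3.626 * 0.3494^(2/3) * 0.0017^(1/2) = 3.326 m^3/s
Therefore the canal discharge Q = 3.326 m^3/s.


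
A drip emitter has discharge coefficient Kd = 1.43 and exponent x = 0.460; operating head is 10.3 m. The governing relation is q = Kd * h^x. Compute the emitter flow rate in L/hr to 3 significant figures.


q = 1.43 * 10.3^0.460 = 4.18 L/hr
Therefore the emitter flow rate = 4.18 L/hr.


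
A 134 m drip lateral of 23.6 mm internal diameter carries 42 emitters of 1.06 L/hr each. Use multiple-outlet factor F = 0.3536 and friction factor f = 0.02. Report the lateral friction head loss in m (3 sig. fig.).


Approach: apply Darcy-Weisbach with the multiple-outlet F-factor, Q = n*q/(3600*1000) m^3/s; v = Q/A; hf = F*f*(L/D)*(v^2/(2g)).
Q = 42*1.06/(3600*1000) = 1.2367e-05 m^3/s
A = pi*(23.6e-3/2)^2 = 4.3744e-04 m^2, so v = Q/A = 0.028271 m/s
hf = 0.3536*0.02*(134/0.0236)*(0.028271^2/(2*9.81)) = 0.00164 m
Therefore the lateral friction head loss = 0.00164 m.


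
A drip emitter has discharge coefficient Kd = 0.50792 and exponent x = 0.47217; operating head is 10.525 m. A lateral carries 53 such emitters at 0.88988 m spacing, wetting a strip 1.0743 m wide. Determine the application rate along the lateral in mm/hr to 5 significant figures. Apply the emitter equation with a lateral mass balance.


Approach: apply the emitter equation with a lateral mass balance, q = Kd*h^x; Q = n*q; rate = Q/(n*spacing*width).
Step 1 — single emitter flow (q = Kd*h^x):
  q = 0.50792 * 10.525^0.47217 = 1.543327 L/hr
Step 2 — total lateral flow: Q = 53 * 1.543327 = 81.79633 L/hr
Step 3 — wetted area: A = 53 * 0.88988 * 1.0743 = 50.66790 m^2
Step 4 — application rate: Q/A = 81.79633/50.66790 = 1.6144 mm/hr
Therefore the application rate along the lateral = 1.6144 mm/hr.


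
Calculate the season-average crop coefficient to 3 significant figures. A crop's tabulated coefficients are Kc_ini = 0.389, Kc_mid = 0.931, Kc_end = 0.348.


Approach: apply a simple seasonal average, Kc_avg = (Kc_ini + Kc_mid + Kc_end)/3.
Kc_avg = (0.389 + 0.931 + 0.348)/3 = 0.556
Therefore the season-average crop coefficient = 0.556.


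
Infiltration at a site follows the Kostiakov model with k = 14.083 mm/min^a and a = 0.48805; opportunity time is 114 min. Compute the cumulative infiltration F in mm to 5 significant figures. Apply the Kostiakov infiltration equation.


Approach: apply the Kostiakov infiltration equation, F = k*t^a.
F = 14.083 * 114^0.48805 = 142.09 mm
Therefore the cumulative infiltration F = 142.09 mm.


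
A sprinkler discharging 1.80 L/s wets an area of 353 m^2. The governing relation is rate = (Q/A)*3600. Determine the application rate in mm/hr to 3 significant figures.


rate = (1.80 / 353) * 3600 = 18.4 mm/hr
Therefore the application rate = 18.4 mm/hr.


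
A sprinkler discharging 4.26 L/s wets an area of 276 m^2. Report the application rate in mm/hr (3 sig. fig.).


Approach: apply the application rate relation, rate = (Q/A)*3600.
rate = (4.26 / 276) * 3600 = 55.6 mm/hr
Therefore the application rate = 55.6 mm/hr.


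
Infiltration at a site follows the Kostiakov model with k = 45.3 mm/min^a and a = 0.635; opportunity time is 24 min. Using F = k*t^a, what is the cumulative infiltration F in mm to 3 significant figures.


F = 45.3 * 24^0.635 = 341 mm
Therefore the cumulative infiltration F = 341 mm.


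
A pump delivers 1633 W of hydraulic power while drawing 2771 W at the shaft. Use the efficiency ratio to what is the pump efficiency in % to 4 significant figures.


Approach: apply the efficiency ratio, eta = (P_out/P_in)*100.
eta = (1633 / 2771) * 100 = 58.93 %
Therefore the pump efficiency = 58.93 %.


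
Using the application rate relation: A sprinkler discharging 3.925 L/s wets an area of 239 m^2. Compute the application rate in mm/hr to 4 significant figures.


Approach: apply the application rate relation, rate = (Q/A)*3600.
rate = (3.925 / 239) * 3600 = 59.12 mm/hr
Therefore the application rate = 59.12 mm/hr.


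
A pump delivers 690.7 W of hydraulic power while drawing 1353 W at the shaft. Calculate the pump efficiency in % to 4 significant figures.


Approach: apply the efficiency ratio, eta = (P_out/P_in)*100.
eta = (690.7 / 1353) * 100 = 51.05 %
Therefore the pump efficiency = 51.05 %.


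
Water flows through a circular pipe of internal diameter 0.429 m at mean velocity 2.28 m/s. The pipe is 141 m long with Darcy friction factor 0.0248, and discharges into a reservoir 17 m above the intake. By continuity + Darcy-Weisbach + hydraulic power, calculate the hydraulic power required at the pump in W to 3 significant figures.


Approach: apply continuity + Darcy-Weisbach + hydraulic power, Q = A*v; hf = f*(L/D)*(v^2/(2g)); H = static + hf; P = rho*g*Q*H.
Step 1 — flow rate (continuity, Q = A*v):
  A = pi*(0.429/2)^2 = 0.14455 m^2
  Q = 0.14455 * 2.28 = 0.32956 m^3/s
Step 2 — friction head loss (Darcy-Weisbach):
  hf = 0.0248 * (141/0.429) * (2.28^2 / (2*9.81))
  hf = 2.1597 m
Step 3 — total head: H = 17 + 2.1597 = 19.160 m
Step 4 — hydraulic power (P = rho*g*Q*H):
  P = 1000 * 9.81 * 0.32956 * 19.160 = 61900 W
Therefore the hydraulic power required at the pump = 61900 W.


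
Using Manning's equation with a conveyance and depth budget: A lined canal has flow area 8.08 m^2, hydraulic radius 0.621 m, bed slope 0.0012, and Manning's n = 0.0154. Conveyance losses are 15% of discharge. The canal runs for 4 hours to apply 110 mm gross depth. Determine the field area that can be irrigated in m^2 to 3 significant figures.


Approach: apply Manning's equation with a conveyance and depth budget, Q = (1/n)*A*R^(2/3)*S^(1/2); Q_field = Q*(1-loss); Area = Q_field*t/(d/1000).
Step 1 — canal discharge (Manning's equation):
  Q = (1/0.0154) * 8.08 * 0.621^(2/3) * 0.0012^(1/2) = 13.229 m^3/s
Step 2 — delivered flow: Q_field = 13.229*(1 - 15/100) = 11.245 m^3/s
Step 3 — volume delivered: V = 11.245 * 4*3600 = 161930 m^3
Step 4 — area served: A = V / (depth/1000) = 161930 / 0.11 = 1470000 m^2
Therefore the field area that can be irrigated = 1470000 m^2.


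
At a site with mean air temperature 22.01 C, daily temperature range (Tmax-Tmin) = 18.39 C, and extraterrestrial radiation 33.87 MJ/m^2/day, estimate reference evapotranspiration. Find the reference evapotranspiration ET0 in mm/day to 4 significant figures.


Approach: apply the Hargreaves-Samani method, ET0 = 0.0023*(Tmean+17.8)*sqrt(Tmax-Tmin)*0.408*Ra.
ET0 = 0.0023*(22.01+17.8)*sqrt(18.39)*0.408*33.87 = 5.426 mm/day
Therefore the reference evapotranspiration ET0 = 5.426 mm/day.


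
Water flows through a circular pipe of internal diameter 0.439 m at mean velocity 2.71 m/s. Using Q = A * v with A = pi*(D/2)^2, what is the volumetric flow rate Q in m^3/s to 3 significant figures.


A = pi*(0.439/2)^2 = 0.15136 m^2
Q = 0.15136 * 2.71 = 0.410 m^3/s
Therefore the volumetric flow rate Q = 0.410 m^3/s.


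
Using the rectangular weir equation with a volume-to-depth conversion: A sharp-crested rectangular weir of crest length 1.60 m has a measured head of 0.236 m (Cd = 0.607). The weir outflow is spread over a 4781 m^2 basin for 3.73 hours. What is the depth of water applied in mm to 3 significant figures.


Approach: apply the rectangular weir equation with a volume-to-depth conversion, Q = (2/3)*Cd*L*sqrt(2g)*H^1.5; d = Q*t/A * 1000.
Step 1 — weir discharge:
  Q = (2/3)*0.607*1.60*sqrt(2*9.81)*0.236^1.5 = 0.32880 m^3/s
Step 2 — volume: V = 0.32880 * 3.73*3600 = 4415.2 m^3
Step 3 — depth: d = V/A * 1000 = 4415.2/4781 * 1000 = 923 mm
Therefore the depth of water applied = 923 mm.


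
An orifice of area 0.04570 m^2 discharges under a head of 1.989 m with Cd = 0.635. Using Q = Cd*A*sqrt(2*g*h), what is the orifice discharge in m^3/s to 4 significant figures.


Q = 0.635 * 0.04570 * sqrt(2*9.81*1.989) = 0.1813 m^3/s
Therefore the orifice discharge = 0.1813 m^3/s.


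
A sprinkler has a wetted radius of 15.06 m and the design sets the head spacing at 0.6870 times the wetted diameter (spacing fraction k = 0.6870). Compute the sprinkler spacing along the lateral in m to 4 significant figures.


Approach: apply the sprinkler spacing rule (spacing as a fraction of wetted diameter), S = k*(2*R).
S = 0.6870 * (2 * 15.06) = 20.69 m
Therefore the sprinkler spacing along the lateral = 20.69 m.


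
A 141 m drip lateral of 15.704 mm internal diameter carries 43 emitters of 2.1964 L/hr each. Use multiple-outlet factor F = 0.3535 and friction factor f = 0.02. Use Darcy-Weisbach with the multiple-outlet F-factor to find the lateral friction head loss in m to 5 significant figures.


Approach: apply Darcy-Weisbach with the multiple-outlet F-factor, Q = n*q/(3600*1000) m^3/s; v = Q/A; hf = F*f*(L/D)*(v^2/(2g)).
Q = 43*2.1964/(3600*1000) = 2.623478e-05 m^3/s
A = pi*(15.704e-3/2)^2 = 1.936915e-04 m^2, so v = Q/A = 0.1354462 m/s
hf = 0.3535*0.02*(141/0.015704)*(0.1354462^2/(2*9.81)) = 0.059356 m
Therefore the lateral friction head loss = 0.059356 m.


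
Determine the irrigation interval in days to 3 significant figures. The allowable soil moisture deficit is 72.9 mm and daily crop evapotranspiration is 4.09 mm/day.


Approach: apply the irrigation interval relation, interval = SMD / ETc.
interval = 72.9 / 4.09 = 17.8 days
Therefore the irrigation interval = 17.8 days.


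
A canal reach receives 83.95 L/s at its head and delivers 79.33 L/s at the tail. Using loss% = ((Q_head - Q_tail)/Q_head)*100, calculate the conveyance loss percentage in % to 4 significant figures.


loss = ((83.95 - 79.33)/83.95)*100 = 5.503 %
Therefore the conveyance loss percentage = 5.503 %.


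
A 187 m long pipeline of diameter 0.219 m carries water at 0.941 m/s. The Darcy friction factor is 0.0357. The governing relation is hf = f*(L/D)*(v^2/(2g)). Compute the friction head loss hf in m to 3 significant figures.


hf = 0.0357 * (187/0.219) * (0.941^2 / (2*9.81))
hf = 1.38 m
Therefore the friction head loss hf = 1.38 m.


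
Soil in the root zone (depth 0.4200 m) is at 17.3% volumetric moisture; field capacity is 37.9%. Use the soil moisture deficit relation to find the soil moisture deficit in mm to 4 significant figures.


Approach: apply the soil moisture deficit relation, SMD = (FC - theta)/100 * depth * 1000.
SMD = (37.9 - 17.3)/100 * 0.4200 * 1000 = 86.52 mm
Therefore the soil moisture deficit = 86.52 mm.


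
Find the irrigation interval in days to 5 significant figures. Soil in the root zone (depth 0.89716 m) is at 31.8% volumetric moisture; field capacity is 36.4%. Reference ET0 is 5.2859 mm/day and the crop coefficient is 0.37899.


Approach: apply soil-water budget scheduling, SMD = (FC-theta)/100*depth*1000; ETc = ET0*Kc; interval = SMD/ETc.
Step 1 — soil moisture deficit:
  SMD = (36.4 - 31.8)/100 * 0.89716 * 1000 = 41.26936 mm
Step 2 — daily crop ET (ETc = ET0*Kc):
  ETc = 5.2859 * 0.37899 = 2.003303 mm/day
Step 3 — irrigation interval (SMD/ETc):
  interval = 41.26936 / 2.003303 = 20.601 days
Therefore the irrigation interval = 20.601 days.


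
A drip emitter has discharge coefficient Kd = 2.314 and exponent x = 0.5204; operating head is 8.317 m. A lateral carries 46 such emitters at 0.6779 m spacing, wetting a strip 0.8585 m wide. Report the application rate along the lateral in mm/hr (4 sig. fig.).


Approach: apply the emitter equation with a lateral mass balance, q = Kd*h^x; Q = n*q; rate = Q/(n*spacing*width).
Step 1 — single emitter flow (q = Kd*h^x):
  q = 2.314 * 8.317^0.5204 = 6.96809 L/hr
Step 2 — total lateral flow: Q = 46 * 6.96809 = 320.532 L/hr
Step 3 — wetted area: A = 46 * 0.6779 * 0.8585 = 26.7709 m^2
Step 4 — application rate: Q/A = 320.532/26.7709 = 11.97 mm/hr
Therefore the application rate along the lateral = 11.97 mm/hr.


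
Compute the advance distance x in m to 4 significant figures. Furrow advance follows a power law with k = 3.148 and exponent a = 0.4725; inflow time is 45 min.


Approach: apply the power-law advance function, x = k*t^a.
x = 3.148 * 45^0.4725 = 19.02 m
Therefore the advance distance x = 19.02 m.


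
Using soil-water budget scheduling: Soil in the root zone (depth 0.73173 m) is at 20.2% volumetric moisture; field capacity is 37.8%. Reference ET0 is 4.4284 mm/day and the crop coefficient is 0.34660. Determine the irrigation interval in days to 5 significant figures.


Approach: apply soil-water budget scheduling, SMD = (FC-theta)/100*depth*1000; ETc = ET0*Kc; interval = SMD/ETc.
Step 1 — soil moisture deficit:
  SMD = (37.8 - 20.2)/100 * 0.73173 * 1000 = 128.7845 mm
Step 2 — daily crop ET (ETc = ET0*Kc):
  ETc = 4.4284 * 0.34660 = 1.534883 mm/day
Step 3 — irrigation interval (SMD/ETc):
  interval = 128.7845 / 1.534883 = 83.905 days
Therefore the irrigation interval = 83.905 days.


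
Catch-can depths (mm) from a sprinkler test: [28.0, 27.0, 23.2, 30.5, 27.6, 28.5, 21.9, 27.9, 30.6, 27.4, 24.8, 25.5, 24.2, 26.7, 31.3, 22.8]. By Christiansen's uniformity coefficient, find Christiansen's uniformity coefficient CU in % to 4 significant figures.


Approach: apply Christiansen's uniformity coefficient, CU = (1 - mean_abs_deviation/mean)*100.
mean = 26.7437 mm
mean |d_i - mean| = 2.26328 mm
CU = (1 - 2.26328/26.7437)*100 = 91.54 %
Therefore Christiansen's uniformity coefficient CU = 91.54 %.


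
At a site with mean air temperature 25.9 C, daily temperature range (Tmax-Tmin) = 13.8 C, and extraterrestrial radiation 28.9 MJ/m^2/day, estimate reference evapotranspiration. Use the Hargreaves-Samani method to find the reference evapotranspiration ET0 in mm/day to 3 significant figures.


Approach: apply the Hargreaves-Samani method, ET0 = 0.0023*(Tmean+17.8)*sqrt(Tmax-Tmin)*0.408*Ra.
ET0 = 0.0023*(25.9+17.8)*sqrt(13.8)*0.408*28.9 = 4.40 mm/day
Therefore the reference evapotranspiration ET0 = 4.40 mm/day.


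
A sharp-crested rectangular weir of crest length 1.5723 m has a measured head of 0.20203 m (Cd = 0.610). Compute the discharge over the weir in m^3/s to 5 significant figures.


Approach: apply the rectangular weir equation, Q = (2/3)*Cd*L*sqrt(2g)*H^1.5.
Q = (2/3)*0.610*1.5723*sqrt(2*9.81)*0.20203^1.5 = 0.25719 m^3/s
Therefore the discharge over the weir = 0.25719 m^3/s.


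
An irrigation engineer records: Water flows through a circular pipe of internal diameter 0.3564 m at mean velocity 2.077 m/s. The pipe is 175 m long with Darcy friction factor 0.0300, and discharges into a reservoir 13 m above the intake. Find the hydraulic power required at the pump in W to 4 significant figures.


Approach: apply continuity + Darcy-Weisbach + hydraulic power, Q = A*v; hf = f*(L/D)*(v^2/(2g)); H = static + hf; P = rho*g*Q*H.
Step 1 — flow rate (continuity, Q = A*v):
  A = pi*(0.3564/2)^2 = 0.0997620 m^2
  Q = 0.0997620 * 2.077 = 0.207206 m^3/s
Step 2 — friction head loss (Darcy-Weisbach):
  hf = 0.0300 * (175/0.3564) * (2.077^2 / (2*9.81))
  hf = 3.23889 m
Step 3 — total head: H = 13 + 3.23889 = 16.2389 m
Step 4 — hydraulic power (P = rho*g*Q*H):
  P = 1000 * 9.81 * 0.207206 * 16.2389 = 33010 W
Therefore the hydraulic power required at the pump = 33010 W.


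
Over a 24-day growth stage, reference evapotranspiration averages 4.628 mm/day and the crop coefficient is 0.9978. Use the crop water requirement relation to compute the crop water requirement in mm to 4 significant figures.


Approach: apply the crop water requirement relation, CWR = ET0 * Kc * days.
CWR = 4.628 * 0.9978 * 24 = 110.8 mm
Therefore the crop water requirement = 110.8 mm.


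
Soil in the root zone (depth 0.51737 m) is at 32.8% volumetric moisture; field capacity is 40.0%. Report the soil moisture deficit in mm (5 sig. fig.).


Approach: apply the soil moisture deficit relation, SMD = (FC - theta)/100 * depth * 1000.
SMD = (40.0 - 32.8)/100 * 0.51737 * 1000 = 37.251 mm
Therefore the soil moisture deficit = 37.251 mm.


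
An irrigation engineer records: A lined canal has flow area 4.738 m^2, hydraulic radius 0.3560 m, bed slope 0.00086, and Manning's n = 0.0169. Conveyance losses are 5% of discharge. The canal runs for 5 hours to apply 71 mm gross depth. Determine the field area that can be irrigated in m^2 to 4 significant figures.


Approach: apply Manning's equation with a conveyance and depth budget, Q = (1/n)*A*R^(2/3)*S^(1/2); Q_field = Q*(1-loss); Area = Q_field*t/(d/1000).
Step 1 — canal discharge (Manning's equation):
  Q = (1/0.0169) * 4.738 * 0.3560^(2/3) * 0.00086^(1/2) = 4.12975 m^3/s
Step 2 — delivered flow: Q_field = 4.12975*(1 - 5/100) = 3.92327 m^3/s
Step 3 — volume delivered: V = 3.92327 * 5*3600 = 70618.8 m^3
Step 4 — area served: A = V / (depth/1000) = 70618.8 / 0.071 = 994600 m^2
Therefore the field area that can be irrigated = 994600 m^2.


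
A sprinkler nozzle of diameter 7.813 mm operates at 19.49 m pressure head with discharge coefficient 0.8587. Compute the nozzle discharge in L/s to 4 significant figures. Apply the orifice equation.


Approach: apply the orifice equation, Q = Cd*A*sqrt(2*g*h), A = pi*(d/2)^2.
A = pi*(7.813e-3/2)^2 = 4.79430e-05 m^2
Q = 0.8587 * 4.79430e-05 * sqrt(2*9.81*19.49) * 1000 = 0.8050 L/s
Therefore the nozzle discharge = 0.8050 L/s.


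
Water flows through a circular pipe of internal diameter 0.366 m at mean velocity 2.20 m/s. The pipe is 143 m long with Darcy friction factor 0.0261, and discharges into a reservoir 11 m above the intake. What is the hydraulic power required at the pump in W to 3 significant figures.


Approach: apply continuity + Darcy-Weisbach + hydraulic power, Q = A*v; hf = f*(L/D)*(v^2/(2g)); H = static + hf; P = rho*g*Q*H.
Step 1 — flow rate (continuity, Q = A*v):
  A = pi*(0.366/2)^2 = 0.10521 m^2
  Q = 0.10521 * 2.20 = 0.23146 m^3/s
Step 2 — friction head loss (Darcy-Weisbach):
  hf = 0.0261 * (143/0.366) * (2.20^2 / (2*9.81))
  hf = 2.5156 m
Step 3 — total head: H = 11 + 2.5156 = 13.516 m
Step 4 — hydraulic power (P = rho*g*Q*H):
  P = 1000 * 9.81 * 0.23146 * 13.516 = 30700 W
Therefore the hydraulic power required at the pump = 30700 W.


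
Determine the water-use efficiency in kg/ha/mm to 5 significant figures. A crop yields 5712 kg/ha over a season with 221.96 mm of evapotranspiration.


Approach: apply the water-use efficiency ratio, WUE = yield/ET.
WUE = 5712 / 221.96 = 25.734 kg/ha/mm
Therefore the water-use efficiency = 25.734 kg/ha/mm.


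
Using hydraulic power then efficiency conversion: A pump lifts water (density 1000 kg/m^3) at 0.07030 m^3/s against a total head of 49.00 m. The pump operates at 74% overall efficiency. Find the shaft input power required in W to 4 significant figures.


Approach: apply hydraulic power then efficiency conversion, P = rho*g*Q*H; P_in = P/eta.
Step 1 — hydraulic power (P = rho*g*Q*H):
  P = 1000 * 9.81 * 0.07030 * 49.00 = 33792.5 W
Step 2 — input power: P_in = P/eta = 33792.5 / 0.74 = 45670 W
Therefore the shaft input power required = 45670 W.


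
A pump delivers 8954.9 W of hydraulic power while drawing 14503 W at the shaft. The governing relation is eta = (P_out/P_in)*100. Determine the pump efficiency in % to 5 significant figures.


eta = (8954.9 / 14503) * 100 = 61.745 %
Therefore the pump efficiency = 61.745 %.


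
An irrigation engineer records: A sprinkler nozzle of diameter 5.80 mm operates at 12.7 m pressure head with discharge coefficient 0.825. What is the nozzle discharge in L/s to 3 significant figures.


Approach: apply the orifice equation, Q = Cd*A*sqrt(2*g*h), A = pi*(d/2)^2.
A = pi*(5.80e-3/2)^2 = 2.6421e-05 m^2
Q = 0.825 * 2.6421e-05 * sqrt(2*9.81*12.7) * 1000 = 0.344 L/s
Therefore the nozzle discharge = 0.344 L/s.


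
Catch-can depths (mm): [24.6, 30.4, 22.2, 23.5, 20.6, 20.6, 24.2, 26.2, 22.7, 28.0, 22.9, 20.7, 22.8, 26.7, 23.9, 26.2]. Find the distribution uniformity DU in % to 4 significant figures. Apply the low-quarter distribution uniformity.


Approach: apply the low-quarter distribution uniformity, DU = (mean of lowest quarter of readings / overall mean)*100.
sorted lowest 4 of 16: [20.6, 20.6, 20.7, 22.2] -> mean = 21.0250 mm
overall mean = 24.1375 mm
DU = (21.0250/24.1375)*100 = 87.11 %
Therefore the distribution uniformity DU = 87.11 %.


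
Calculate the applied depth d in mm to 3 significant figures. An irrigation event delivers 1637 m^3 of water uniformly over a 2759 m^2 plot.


Approach: apply depth from volume over area, d = (V/A)*1000.
d = (1637 / 2759) * 1000 = 593 mm
Therefore the applied depth d = 593 mm.


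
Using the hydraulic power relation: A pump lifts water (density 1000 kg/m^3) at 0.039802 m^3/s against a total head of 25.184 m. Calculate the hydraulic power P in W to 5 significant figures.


Approach: apply the hydraulic power relation, P = rho*g*Q*H.
P = 1000 * 9.81 * 0.039802 * 25.184 = 9833.3 W
Therefore the hydraulic power P = 9833.3 W.


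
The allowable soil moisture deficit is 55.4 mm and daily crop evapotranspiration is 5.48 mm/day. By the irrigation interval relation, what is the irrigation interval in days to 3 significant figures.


Approach: apply the irrigation interval relation, interval = SMD / ETc.
interval = 55.4 / 5.48 = 10.1 days
Therefore the irrigation interval = 10.1 days.


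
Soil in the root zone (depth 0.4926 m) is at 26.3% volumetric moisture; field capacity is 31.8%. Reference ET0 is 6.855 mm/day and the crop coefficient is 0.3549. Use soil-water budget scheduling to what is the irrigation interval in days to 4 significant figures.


Approach: apply soil-water budget scheduling, SMD = (FC-theta)/100*depth*1000; ETc = ET0*Kc; interval = SMD/ETc.
Step 1 — soil moisture deficit:
  SMD = (31.8 - 26.3)/100 * 0.4926 * 1000 = 27.0930 mm
Step 2 — daily crop ET (ETc = ET0*Kc):
  ETc = 6.855 * 0.3549 = 2.43284 mm/day
Step 3 — irrigation interval (SMD/ETc):
  interval = 27.0930 / 2.43284 = 11.14 days
Therefore the irrigation interval = 11.14 days.


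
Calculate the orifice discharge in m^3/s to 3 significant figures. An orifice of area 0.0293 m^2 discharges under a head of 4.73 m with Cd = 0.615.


Approach: apply the orifice equation, Q = Cd*A*sqrt(2*g*h).
Q = 0.615 * 0.0293 * sqrt(2*9.81*4.73) = 0.174 m^3/s
Therefore the orifice discharge = 0.174 m^3/s.


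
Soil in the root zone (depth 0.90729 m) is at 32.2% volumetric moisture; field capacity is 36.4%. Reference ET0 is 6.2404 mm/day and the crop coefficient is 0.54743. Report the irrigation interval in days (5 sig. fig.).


Approach: apply soil-water budget scheduling, SMD = (FC-theta)/100*depth*1000; ETc = ET0*Kc; interval = SMD/ETc.
Step 1 — soil moisture deficit:
  SMD = (36.4 - 32.2)/100 * 0.90729 * 1000 = 38.10618 mm
Step 2 — daily crop ET (ETc = ET0*Kc):
  ETc = 6.2404 * 0.54743 = 3.416182 mm/day
Step 3 — irrigation interval (SMD/ETc):
  interval = 38.10618 / 3.416182 = 11.155 days
Therefore the irrigation interval = 11.155 days.


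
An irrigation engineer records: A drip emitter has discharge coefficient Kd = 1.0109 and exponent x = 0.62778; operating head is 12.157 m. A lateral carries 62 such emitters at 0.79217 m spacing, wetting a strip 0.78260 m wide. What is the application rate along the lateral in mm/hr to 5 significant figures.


Approach: apply the emitter equation with a lateral mass balance, q = Kd*h^x; Q = n*q; rate = Q/(n*spacing*width).
Step 1 — single emitter flow (q = Kd*h^x):
  q = 1.0109 * 12.157^0.62778 = 4.849986 L/hr
Step 2 — total lateral flow: Q = 62 * 4.849986 = 300.6992 L/hr
Step 3 — wetted area: A = 62 * 0.79217 * 0.78260 = 38.43704 m^2
Step 4 — application rate: Q/A = 300.6992/38.43704 = 7.8232 mm/hr
Therefore the application rate along the lateral = 7.8232 mm/hr.
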